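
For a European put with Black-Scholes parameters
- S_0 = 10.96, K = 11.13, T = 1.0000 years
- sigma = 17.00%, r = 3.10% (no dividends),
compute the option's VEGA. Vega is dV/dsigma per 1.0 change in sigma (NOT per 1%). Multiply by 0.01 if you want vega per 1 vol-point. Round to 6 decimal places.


d1 = 0.1768124484; d2 = 0.0068124484
phi(d1) = 0.3927547710; exp(-qT) = 1.0000000000; exp(-rT) = 0.9694755731
Vega = S * exp(-qT) * phi(d1) * sqrt(T) = 10.9600 * 1.0000000000 * 0.3927547710 * 1.0000000000 = 4.304592

Answer: Vega = 4.304592


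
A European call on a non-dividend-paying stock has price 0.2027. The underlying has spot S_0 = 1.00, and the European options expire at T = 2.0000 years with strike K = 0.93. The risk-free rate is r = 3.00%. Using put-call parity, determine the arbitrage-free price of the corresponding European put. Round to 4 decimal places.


Answer: Put price = 0.0785

Derivation:
Put-call parity: C - P = S_0 * exp(-qT) - K * exp(-rT).
S_0 * exp(-qT) = 1.0000 * 1.00000000 = 1.00000000
K * exp(-rT) = 0.9300 * 0.94176453 = 0.87584102
P = C - S*exp(-qT) + K*exp(-rT)
P = 0.2027 - 1.00000000 + 0.87584102 = 0.0785


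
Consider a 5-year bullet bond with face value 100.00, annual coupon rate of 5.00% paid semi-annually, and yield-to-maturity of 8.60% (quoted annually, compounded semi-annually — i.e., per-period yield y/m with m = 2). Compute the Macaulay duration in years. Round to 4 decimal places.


Coupon per period c = face * coupon_rate / m = 2.500000
Periods per year m = 2; per-period yield y/m = 0.043000
Number of cashflows N = 10
Cashflows (t years, CF_t, discount factor 1/(1+y/m)^(m*t), PV):
  t = 0.5000: CF_t = 2.500000, DF = 0.958773, PV = 2.396932
  t = 1.0000: CF_t = 2.500000, DF = 0.919245, PV = 2.298113
  t = 1.5000: CF_t = 2.500000, DF = 0.881347, PV = 2.203368
  t = 2.0000: CF_t = 2.500000, DF = 0.845012, PV = 2.112529
  t = 2.5000: CF_t = 2.500000, DF = 0.810174, PV = 2.025436
  t = 3.0000: CF_t = 2.500000, DF = 0.776773, PV = 1.941933
  t = 3.5000: CF_t = 2.500000, DF = 0.744749, PV = 1.861872
  t = 4.0000: CF_t = 2.500000, DF = 0.714045, PV = 1.785112
  t = 4.5000: CF_t = 2.500000, DF = 0.684607, PV = 1.711517
  t = 5.0000: CF_t = 102.500000, DF = 0.656382, PV = 67.279194
Price P = sum_t PV_t = 85.616007
Macaulay numerator sum_t t * PV_t:
  t * PV_t at t = 0.5000: 1.198466
  t * PV_t at t = 1.0000: 2.298113
  t * PV_t at t = 1.5000: 3.305052
  t * PV_t at t = 2.0000: 4.225059
  t * PV_t at t = 2.5000: 5.063589
  t * PV_t at t = 3.0000: 5.825798
  t * PV_t at t = 3.5000: 6.516552
  t * PV_t at t = 4.0000: 7.140449
  t * PV_t at t = 4.5000: 7.701827
  t * PV_t at t = 5.0000: 336.395971
Macaulay duration D = (sum_t t * PV_t) / P = 379.670877 / 85.616007 = 4.434578

Answer: Macaulay duration = 4.4346 years


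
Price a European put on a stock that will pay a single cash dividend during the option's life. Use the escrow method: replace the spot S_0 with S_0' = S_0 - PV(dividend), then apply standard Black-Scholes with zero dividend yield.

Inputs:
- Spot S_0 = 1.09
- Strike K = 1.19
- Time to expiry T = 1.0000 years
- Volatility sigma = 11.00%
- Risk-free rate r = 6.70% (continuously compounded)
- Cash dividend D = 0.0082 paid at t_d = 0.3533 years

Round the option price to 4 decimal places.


Answer: Price = 0.0651

Derivation:
PV(D) = D * exp(-r * t_d) = 0.0082 * 0.97660686 = 0.00800818
S_0' = S_0 - PV(D) = 1.0900 - 0.00800818 = 1.08199182
d1 = (ln(S_0'/K) + (r + sigma^2/2)*T) / (sigma*sqrt(T)) = -0.20090621
d2 = d1 - sigma*sqrt(T) = -0.31090621
exp(-rT) = 0.93519520
N(-d1) = 0.57961405; N(-d2) = 0.62206404
P = K * exp(-rT) * N(-d2) - S_0' * N(-d1) = 1.1900 * 0.93519520 * 0.62206404 - 1.08199182 * 0.57961405 = 0.0651


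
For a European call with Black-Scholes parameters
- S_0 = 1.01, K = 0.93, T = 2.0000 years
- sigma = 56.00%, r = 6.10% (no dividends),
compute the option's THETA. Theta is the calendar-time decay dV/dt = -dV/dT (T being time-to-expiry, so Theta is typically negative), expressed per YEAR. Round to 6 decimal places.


d1 = 0.6542265881; d2 = -0.1377330068
phi(d1) = 0.3220834043; exp(-qT) = 1.0000000000; exp(-rT) = 0.8851483685
Theta = -S*exp(-qT)*phi(d1)*sigma/(2*sqrt(T)) - r*K*exp(-rT)*N(d2) + q*S*exp(-qT)*N(d1)
N(d1) = 0.7435170829; N(d2) = 0.4452257162; sqrt(T) = 1.4142135624
Term 1 = -1.0100 * 1.0000000000 * 0.3220834043 * 0.5600 / (2 * 1.4142135624) = -0.0644069532
Term 2 = -0.0610 * 0.9300 * 0.8851483685 * 0.4452257162 = -0.0223567720
Term 3 = 0 (no dividend yield, q = 0)
Theta = -0.0644069532 + (-0.0223567720) + (0.0000000000) = -0.086764

Answer: Theta = -0.086764


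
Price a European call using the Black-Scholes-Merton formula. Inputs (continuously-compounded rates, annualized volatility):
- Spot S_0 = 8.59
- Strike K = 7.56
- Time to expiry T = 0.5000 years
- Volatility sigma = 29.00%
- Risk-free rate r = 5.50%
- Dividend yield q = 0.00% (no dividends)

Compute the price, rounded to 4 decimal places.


Answer: Price = 1.4457

Derivation:
d1 = (ln(S/K) + (r - q + 0.5*sigma^2) * T) / (sigma * sqrt(T)) = 0.85951290
d2 = d1 - sigma * sqrt(T) = 0.65445193
exp(-rT) = 0.97287468; exp(-qT) = 1.00000000
C = S_0 * exp(-qT) * N(d1) - K * exp(-rT) * N(d2)
N(d1) = 0.80497120; N(d2) = 0.74358966
C = 8.5900 * 1.00000000 * 0.80497120 - 7.5600 * 0.97287468 * 0.74358966 = 1.4457


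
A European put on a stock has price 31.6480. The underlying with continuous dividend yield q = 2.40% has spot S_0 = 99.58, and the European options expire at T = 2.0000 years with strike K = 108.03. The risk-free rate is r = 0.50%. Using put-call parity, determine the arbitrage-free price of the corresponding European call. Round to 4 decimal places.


Put-call parity: C - P = S_0 * exp(-qT) - K * exp(-rT).
S_0 * exp(-qT) = 99.5800 * 0.95313379 = 94.91306252
K * exp(-rT) = 108.0300 * 0.99004983 = 106.95508354
C = P + S*exp(-qT) - K*exp(-rT)
C = 31.6480 + 94.91306252 - 106.95508354 = 19.6060

Answer: Call price = 19.6060


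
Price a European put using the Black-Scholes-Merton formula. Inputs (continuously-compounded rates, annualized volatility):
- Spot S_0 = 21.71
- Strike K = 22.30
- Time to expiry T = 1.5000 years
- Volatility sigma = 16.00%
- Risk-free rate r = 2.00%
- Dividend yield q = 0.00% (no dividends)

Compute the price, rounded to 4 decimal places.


d1 = (ln(S/K) + (r - q + 0.5*sigma^2) * T) / (sigma * sqrt(T)) = 0.11423964
d2 = d1 - sigma * sqrt(T) = -0.08171954
exp(-rT) = 0.97044553; exp(-qT) = 1.00000000
P = K * exp(-rT) * N(-d2) - S_0 * exp(-qT) * N(-d1)
N(-d1) = 0.45452392; N(-d2) = 0.53256513
P = 22.3000 * 0.97044553 * 0.53256513 - 21.7100 * 1.00000000 * 0.45452392 = 1.6575

Answer: Price = 1.6575


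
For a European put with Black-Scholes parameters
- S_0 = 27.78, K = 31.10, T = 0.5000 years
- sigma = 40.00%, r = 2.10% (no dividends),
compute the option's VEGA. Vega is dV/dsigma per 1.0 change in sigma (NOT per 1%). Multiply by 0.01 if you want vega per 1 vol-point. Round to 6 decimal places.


Answer: Vega = 7.648235

Derivation:
d1 = -0.2205871996; d2 = -0.5034299120
phi(d1) = 0.3893533903; exp(-qT) = 1.0000000000; exp(-rT) = 0.9895549326
Vega = S * exp(-qT) * phi(d1) * sqrt(T) = 27.7800 * 1.0000000000 * 0.3893533903 * 0.7071067812 = 7.648235


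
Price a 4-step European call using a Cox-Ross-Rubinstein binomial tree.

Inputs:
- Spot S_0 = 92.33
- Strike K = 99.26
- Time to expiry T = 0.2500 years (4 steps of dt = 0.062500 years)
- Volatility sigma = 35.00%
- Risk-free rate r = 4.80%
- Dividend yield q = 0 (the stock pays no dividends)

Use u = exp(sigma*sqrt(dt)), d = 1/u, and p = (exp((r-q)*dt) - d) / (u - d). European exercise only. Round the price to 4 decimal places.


Answer: Price = V(0,0) = 4.4885

Derivation:
dt = T/N = 0.062500
u = exp(sigma*sqrt(dt)) = 1.091442; d = 1/u = 0.916219
p = (exp((r-q)*dt) - d) / (u - d) = 0.495286
Discount per step: exp(-r*dt) = 0.997004
Stock lattice S(k, i) with i counting down-moves:
  k=0: S(0,0) = 92.3300
  k=1: S(1,0) = 100.7729; S(1,1) = 84.5945
  k=2: S(2,0) = 109.9878; S(2,1) = 92.3300; S(2,2) = 77.5071
  k=3: S(3,0) = 120.0453; S(3,1) = 100.7729; S(3,2) = 84.5945; S(3,3) = 71.0134
  k=4: S(4,0) = 131.0225; S(4,1) = 109.9878; S(4,2) = 92.3300; S(4,3) = 77.5071; S(4,4) = 65.0639
Terminal payoffs V(N, i) = max(S_T - K, 0):
  V(4,0) = 31.762507; V(4,1) = 10.727763; V(4,2) = 0.000000; V(4,3) = 0.000000; V(4,4) = 0.000000
Backward induction: V(k, i) = exp(-r*dt) * [p * V(k+1, i) + (1-p) * V(k+1, i+1)].
  V(3,0) = exp(-r*dt) * [p*31.762507 + (1-p)*10.727763] = 21.082627
  V(3,1) = exp(-r*dt) * [p*10.727763 + (1-p)*0.000000] = 5.297391
  V(3,2) = exp(-r*dt) * [p*0.000000 + (1-p)*0.000000] = 0.000000
  V(3,3) = exp(-r*dt) * [p*0.000000 + (1-p)*0.000000] = 0.000000
  V(2,0) = exp(-r*dt) * [p*21.082627 + (1-p)*5.297391] = 13.076304
  V(2,1) = exp(-r*dt) * [p*5.297391 + (1-p)*0.000000] = 2.615862
  V(2,2) = exp(-r*dt) * [p*0.000000 + (1-p)*0.000000] = 0.000000
  V(1,0) = exp(-r*dt) * [p*13.076304 + (1-p)*2.615862] = 7.773414
  V(1,1) = exp(-r*dt) * [p*2.615862 + (1-p)*0.000000] = 1.291718
  V(0,0) = exp(-r*dt) * [p*7.773414 + (1-p)*1.291718] = 4.488523


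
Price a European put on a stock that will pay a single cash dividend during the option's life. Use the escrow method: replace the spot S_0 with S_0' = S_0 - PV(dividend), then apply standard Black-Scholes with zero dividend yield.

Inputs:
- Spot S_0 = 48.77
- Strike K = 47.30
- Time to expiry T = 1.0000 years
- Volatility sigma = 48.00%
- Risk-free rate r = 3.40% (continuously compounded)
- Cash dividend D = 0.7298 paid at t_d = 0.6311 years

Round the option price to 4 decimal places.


PV(D) = D * exp(-r * t_d) = 0.7298 * 0.97877117 = 0.71430720
S_0' = S_0 - PV(D) = 48.7700 - 0.71430720 = 48.05569280
d1 = (ln(S_0'/K) + (r + sigma^2/2)*T) / (sigma*sqrt(T)) = 0.34385481
d2 = d1 - sigma*sqrt(T) = -0.13614519
exp(-rT) = 0.96657150
N(-d1) = 0.36547774; N(-d2) = 0.55414675
P = K * exp(-rT) * N(-d2) - S_0' * N(-d1) = 47.3000 * 0.96657150 * 0.55414675 - 48.05569280 * 0.36547774 = 7.7717

Answer: Price = 7.7717


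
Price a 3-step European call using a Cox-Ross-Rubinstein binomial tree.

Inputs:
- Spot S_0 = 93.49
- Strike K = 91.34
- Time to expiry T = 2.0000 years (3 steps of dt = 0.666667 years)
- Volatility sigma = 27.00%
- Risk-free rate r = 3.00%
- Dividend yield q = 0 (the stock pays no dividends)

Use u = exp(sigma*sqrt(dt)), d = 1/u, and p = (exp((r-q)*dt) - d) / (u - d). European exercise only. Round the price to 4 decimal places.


dt = T/N = 0.666667
u = exp(sigma*sqrt(dt)) = 1.246643; d = 1/u = 0.802154
p = (exp((r-q)*dt) - d) / (u - d) = 0.490557
Discount per step: exp(-r*dt) = 0.980199
Stock lattice S(k, i) with i counting down-moves:
  k=0: S(0,0) = 93.4900
  k=1: S(1,0) = 116.5486; S(1,1) = 74.9934
  k=2: S(2,0) = 145.2945; S(2,1) = 93.4900; S(2,2) = 60.1563
  k=3: S(3,0) = 181.1303; S(3,1) = 116.5486; S(3,2) = 74.9934; S(3,3) = 48.2547
Terminal payoffs V(N, i) = max(S_T - K, 0):
  V(3,0) = 89.790309; V(3,1) = 25.208624; V(3,2) = 0.000000; V(3,3) = 0.000000
Backward induction: V(k, i) = exp(-r*dt) * [p * V(k+1, i) + (1-p) * V(k+1, i+1)].
  V(2,0) = exp(-r*dt) * [p*89.790309 + (1-p)*25.208624] = 55.763141
  V(2,1) = exp(-r*dt) * [p*25.208624 + (1-p)*0.000000] = 12.121402
  V(2,2) = exp(-r*dt) * [p*0.000000 + (1-p)*0.000000] = 0.000000
  V(1,0) = exp(-r*dt) * [p*55.763141 + (1-p)*12.121402] = 32.866227
  V(1,1) = exp(-r*dt) * [p*12.121402 + (1-p)*0.000000] = 5.828497
  V(0,0) = exp(-r*dt) * [p*32.866227 + (1-p)*5.828497] = 18.714001

Answer: Price = V(0,0) = 18.7140


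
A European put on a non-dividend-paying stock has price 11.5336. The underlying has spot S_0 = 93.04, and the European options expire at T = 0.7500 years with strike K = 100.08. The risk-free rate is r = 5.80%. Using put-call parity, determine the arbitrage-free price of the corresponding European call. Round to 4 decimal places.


Put-call parity: C - P = S_0 * exp(-qT) - K * exp(-rT).
S_0 * exp(-qT) = 93.0400 * 1.00000000 = 93.04000000
K * exp(-rT) = 100.0800 * 0.95743255 = 95.81985001
C = P + S*exp(-qT) - K*exp(-rT)
C = 11.5336 + 93.04000000 - 95.81985001 = 8.7537

Answer: Call price = 8.7537


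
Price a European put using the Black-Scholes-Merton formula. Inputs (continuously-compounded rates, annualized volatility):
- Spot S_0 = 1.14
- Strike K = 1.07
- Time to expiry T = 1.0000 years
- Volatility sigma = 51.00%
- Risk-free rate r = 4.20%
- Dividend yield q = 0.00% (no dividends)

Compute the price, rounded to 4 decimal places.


Answer: Price = 0.1655

Derivation:
d1 = (ln(S/K) + (r - q + 0.5*sigma^2) * T) / (sigma * sqrt(T)) = 0.46160709
d2 = d1 - sigma * sqrt(T) = -0.04839291
exp(-rT) = 0.95886978; exp(-qT) = 1.00000000
P = K * exp(-rT) * N(-d2) - S_0 * exp(-qT) * N(-d1)
N(-d1) = 0.32218156; N(-d2) = 0.51929845
P = 1.0700 * 0.95886978 * 0.51929845 - 1.1400 * 1.00000000 * 0.32218156 = 0.1655


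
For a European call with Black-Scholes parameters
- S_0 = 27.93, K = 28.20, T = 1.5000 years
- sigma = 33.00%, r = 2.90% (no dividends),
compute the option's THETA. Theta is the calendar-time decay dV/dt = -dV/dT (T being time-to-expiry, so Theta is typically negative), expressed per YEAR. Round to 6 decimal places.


d1 = 0.2859084065; d2 = -0.1182574010
phi(d1) = 0.3829655117; exp(-qT) = 1.0000000000; exp(-rT) = 0.9574325541
Theta = -S*exp(-qT)*phi(d1)*sigma/(2*sqrt(T)) - r*K*exp(-rT)*N(d2) + q*S*exp(-qT)*N(d1)
N(d1) = 0.6125258625; N(d2) = 0.4529318548; sqrt(T) = 1.2247448714
Term 1 = -27.9300 * 1.0000000000 * 0.3829655117 * 0.3300 / (2 * 1.2247448714) = -1.4410163730
Term 2 = -0.0290 * 28.2000 * 0.9574325541 * 0.4529318548 = -0.3546403624
Term 3 = 0 (no dividend yield, q = 0)
Theta = -1.4410163730 + (-0.3546403624) + (0.0000000000) = -1.795657

Answer: Theta = -1.795657


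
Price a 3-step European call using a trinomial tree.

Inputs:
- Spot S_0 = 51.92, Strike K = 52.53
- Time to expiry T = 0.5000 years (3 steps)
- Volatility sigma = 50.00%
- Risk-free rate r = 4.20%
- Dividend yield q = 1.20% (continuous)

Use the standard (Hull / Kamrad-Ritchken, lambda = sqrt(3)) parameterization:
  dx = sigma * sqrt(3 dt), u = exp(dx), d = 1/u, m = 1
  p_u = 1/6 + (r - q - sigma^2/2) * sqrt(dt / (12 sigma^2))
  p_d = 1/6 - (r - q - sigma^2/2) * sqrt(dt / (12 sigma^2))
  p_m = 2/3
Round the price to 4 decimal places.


Answer: Price = V(0,0) = 6.7182

Derivation:
dt = T/N = 0.166667; dx = sigma*sqrt(3*dt) = 0.353553
u = exp(dx) = 1.424119; d = 1/u = 0.702189
p_u = 0.144275, p_m = 0.666667, p_d = 0.189058
Discount per step: exp(-r*dt) = 0.993024
Stock lattice S(k, j) with j the centered position index:
  k=0: S(0,+0) = 51.9200
  k=1: S(1,-1) = 36.4576; S(1,+0) = 51.9200; S(1,+1) = 73.9403
  k=2: S(2,-2) = 25.6001; S(2,-1) = 36.4576; S(2,+0) = 51.9200; S(2,+1) = 73.9403; S(2,+2) = 105.2997
  k=3: S(3,-3) = 17.9761; S(3,-2) = 25.6001; S(3,-1) = 36.4576; S(3,+0) = 51.9200; S(3,+1) = 73.9403; S(3,+2) = 105.2997; S(3,+3) = 149.9593
Terminal payoffs V(N, j) = max(S_T - K, 0):
  V(3,-3) = 0.000000; V(3,-2) = 0.000000; V(3,-1) = 0.000000; V(3,+0) = 0.000000; V(3,+1) = 21.410259; V(3,+2) = 52.769730; V(3,+3) = 97.429348
Backward induction: V(k, j) = exp(-r*dt) * [p_u * V(k+1, j+1) + p_m * V(k+1, j) + p_d * V(k+1, j-1)]
  V(2,-2) = exp(-r*dt) * [p_u*0.000000 + p_m*0.000000 + p_d*0.000000] = 0.000000
  V(2,-1) = exp(-r*dt) * [p_u*0.000000 + p_m*0.000000 + p_d*0.000000] = 0.000000
  V(2,+0) = exp(-r*dt) * [p_u*21.410259 + p_m*0.000000 + p_d*0.000000] = 3.067417
  V(2,+1) = exp(-r*dt) * [p_u*52.769730 + p_m*21.410259 + p_d*0.000000] = 21.734184
  V(2,+2) = exp(-r*dt) * [p_u*97.429348 + p_m*52.769730 + p_d*21.410259] = 52.912536
  V(1,-1) = exp(-r*dt) * [p_u*3.067417 + p_m*0.000000 + p_d*0.000000] = 0.439464
  V(1,+0) = exp(-r*dt) * [p_u*21.734184 + p_m*3.067417 + p_d*0.000000] = 5.144505
  V(1,+1) = exp(-r*dt) * [p_u*52.912536 + p_m*21.734184 + p_d*3.067417] = 22.544962
  V(0,+0) = exp(-r*dt) * [p_u*22.544962 + p_m*5.144505 + p_d*0.439464] = 6.718235


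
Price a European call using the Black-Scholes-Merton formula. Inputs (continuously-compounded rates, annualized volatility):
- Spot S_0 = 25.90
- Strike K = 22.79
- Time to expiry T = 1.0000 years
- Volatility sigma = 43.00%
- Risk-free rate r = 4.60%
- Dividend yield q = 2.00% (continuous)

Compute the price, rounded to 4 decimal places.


Answer: Price = 6.0742

Derivation:
d1 = (ln(S/K) + (r - q + 0.5*sigma^2) * T) / (sigma * sqrt(T)) = 0.57295611
d2 = d1 - sigma * sqrt(T) = 0.14295611
exp(-rT) = 0.95504196; exp(-qT) = 0.98019867
C = S_0 * exp(-qT) * N(d1) - K * exp(-rT) * N(d2)
N(d1) = 0.71666279; N(d2) = 0.55683758
C = 25.9000 * 0.98019867 * 0.71666279 - 22.7900 * 0.95504196 * 0.55683758 = 6.0742


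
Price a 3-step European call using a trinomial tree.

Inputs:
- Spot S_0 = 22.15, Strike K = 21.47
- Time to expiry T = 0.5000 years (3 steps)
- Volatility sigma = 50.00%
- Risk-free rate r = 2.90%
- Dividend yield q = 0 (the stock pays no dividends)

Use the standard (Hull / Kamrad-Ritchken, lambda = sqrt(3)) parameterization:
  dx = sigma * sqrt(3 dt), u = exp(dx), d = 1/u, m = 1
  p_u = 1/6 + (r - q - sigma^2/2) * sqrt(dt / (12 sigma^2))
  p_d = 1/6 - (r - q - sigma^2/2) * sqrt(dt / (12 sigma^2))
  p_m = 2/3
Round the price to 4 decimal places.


Answer: Price = V(0,0) = 3.3799

Derivation:
dt = T/N = 0.166667; dx = sigma*sqrt(3*dt) = 0.353553
u = exp(dx) = 1.424119; d = 1/u = 0.702189
p_u = 0.144039, p_m = 0.666667, p_d = 0.189294
Discount per step: exp(-r*dt) = 0.995178
Stock lattice S(k, j) with j the centered position index:
  k=0: S(0,+0) = 22.1500
  k=1: S(1,-1) = 15.5535; S(1,+0) = 22.1500; S(1,+1) = 31.5442
  k=2: S(2,-2) = 10.9215; S(2,-1) = 15.5535; S(2,+0) = 22.1500; S(2,+1) = 31.5442; S(2,+2) = 44.9227
  k=3: S(3,-3) = 7.6689; S(3,-2) = 10.9215; S(3,-1) = 15.5535; S(3,+0) = 22.1500; S(3,+1) = 31.5442; S(3,+2) = 44.9227; S(3,+3) = 63.9753
Terminal payoffs V(N, j) = max(S_T - K, 0):
  V(3,-3) = 0.000000; V(3,-2) = 0.000000; V(3,-1) = 0.000000; V(3,+0) = 0.680000; V(3,+1) = 10.074236; V(3,+2) = 23.452747; V(3,+3) = 42.505338
Backward induction: V(k, j) = exp(-r*dt) * [p_u * V(k+1, j+1) + p_m * V(k+1, j) + p_d * V(k+1, j-1)]
  V(2,-2) = exp(-r*dt) * [p_u*0.000000 + p_m*0.000000 + p_d*0.000000] = 0.000000
  V(2,-1) = exp(-r*dt) * [p_u*0.680000 + p_m*0.000000 + p_d*0.000000] = 0.097474
  V(2,+0) = exp(-r*dt) * [p_u*10.074236 + p_m*0.680000 + p_d*0.000000] = 1.895236
  V(2,+1) = exp(-r*dt) * [p_u*23.452747 + p_m*10.074236 + p_d*0.680000] = 10.173702
  V(2,+2) = exp(-r*dt) * [p_u*42.505338 + p_m*23.452747 + p_d*10.074236] = 23.550492
  V(1,-1) = exp(-r*dt) * [p_u*1.895236 + p_m*0.097474 + p_d*0.000000] = 0.336342
  V(1,+0) = exp(-r*dt) * [p_u*10.173702 + p_m*1.895236 + p_d*0.097474] = 2.734108
  V(1,+1) = exp(-r*dt) * [p_u*23.550492 + p_m*10.173702 + p_d*1.895236] = 10.482631
  V(0,+0) = exp(-r*dt) * [p_u*10.482631 + p_m*2.734108 + p_d*0.336342] = 3.379940


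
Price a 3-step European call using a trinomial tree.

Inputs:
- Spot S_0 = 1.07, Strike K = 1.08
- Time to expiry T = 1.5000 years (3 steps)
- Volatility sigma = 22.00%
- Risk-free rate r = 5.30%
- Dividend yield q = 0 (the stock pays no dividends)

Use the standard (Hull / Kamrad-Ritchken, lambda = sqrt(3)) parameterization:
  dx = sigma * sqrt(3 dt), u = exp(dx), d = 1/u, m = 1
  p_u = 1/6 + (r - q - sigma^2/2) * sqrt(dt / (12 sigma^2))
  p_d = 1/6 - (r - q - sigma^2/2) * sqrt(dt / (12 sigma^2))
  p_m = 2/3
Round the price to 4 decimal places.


Answer: Price = V(0,0) = 0.1420

Derivation:
dt = T/N = 0.500000; dx = sigma*sqrt(3*dt) = 0.269444
u = exp(dx) = 1.309236; d = 1/u = 0.763804
p_u = 0.193388, p_m = 0.666667, p_d = 0.139945
Discount per step: exp(-r*dt) = 0.973848
Stock lattice S(k, j) with j the centered position index:
  k=0: S(0,+0) = 1.0700
  k=1: S(1,-1) = 0.8173; S(1,+0) = 1.0700; S(1,+1) = 1.4009
  k=2: S(2,-2) = 0.6242; S(2,-1) = 0.8173; S(2,+0) = 1.0700; S(2,+1) = 1.4009; S(2,+2) = 1.8341
  k=3: S(3,-3) = 0.4768; S(3,-2) = 0.6242; S(3,-1) = 0.8173; S(3,+0) = 1.0700; S(3,+1) = 1.4009; S(3,+2) = 1.8341; S(3,+3) = 2.4013
Terminal payoffs V(N, j) = max(S_T - K, 0):
  V(3,-3) = 0.000000; V(3,-2) = 0.000000; V(3,-1) = 0.000000; V(3,+0) = 0.000000; V(3,+1) = 0.320883; V(3,+2) = 0.754086; V(3,+3) = 1.321252
Backward induction: V(k, j) = exp(-r*dt) * [p_u * V(k+1, j+1) + p_m * V(k+1, j) + p_d * V(k+1, j-1)]
  V(2,-2) = exp(-r*dt) * [p_u*0.000000 + p_m*0.000000 + p_d*0.000000] = 0.000000
  V(2,-1) = exp(-r*dt) * [p_u*0.000000 + p_m*0.000000 + p_d*0.000000] = 0.000000
  V(2,+0) = exp(-r*dt) * [p_u*0.320883 + p_m*0.000000 + p_d*0.000000] = 0.060432
  V(2,+1) = exp(-r*dt) * [p_u*0.754086 + p_m*0.320883 + p_d*0.000000] = 0.350345
  V(2,+2) = exp(-r*dt) * [p_u*1.321252 + p_m*0.754086 + p_d*0.320883] = 0.782141
  V(1,-1) = exp(-r*dt) * [p_u*0.060432 + p_m*0.000000 + p_d*0.000000] = 0.011381
  V(1,+0) = exp(-r*dt) * [p_u*0.350345 + p_m*0.060432 + p_d*0.000000] = 0.105215
  V(1,+1) = exp(-r*dt) * [p_u*0.782141 + p_m*0.350345 + p_d*0.060432] = 0.382993
  V(0,+0) = exp(-r*dt) * [p_u*0.382993 + p_m*0.105215 + p_d*0.011381] = 0.141990


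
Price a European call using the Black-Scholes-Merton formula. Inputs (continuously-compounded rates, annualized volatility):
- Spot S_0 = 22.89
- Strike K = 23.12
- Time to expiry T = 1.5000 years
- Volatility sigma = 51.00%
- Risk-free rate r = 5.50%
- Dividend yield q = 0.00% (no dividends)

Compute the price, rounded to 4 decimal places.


Answer: Price = 6.2519

Derivation:
d1 = (ln(S/K) + (r - q + 0.5*sigma^2) * T) / (sigma * sqrt(T)) = 0.42838388
d2 = d1 - sigma * sqrt(T) = -0.19623600
exp(-rT) = 0.92081144; exp(-qT) = 1.00000000
C = S_0 * exp(-qT) * N(d1) - K * exp(-rT) * N(d2)
N(d1) = 0.66581417; N(d2) = 0.42221272
C = 22.8900 * 1.00000000 * 0.66581417 - 23.1200 * 0.92081144 * 0.42221272 = 6.2519


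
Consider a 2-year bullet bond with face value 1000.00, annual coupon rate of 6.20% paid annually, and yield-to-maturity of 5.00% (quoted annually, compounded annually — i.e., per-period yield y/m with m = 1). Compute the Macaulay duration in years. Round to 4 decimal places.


Coupon per period c = face * coupon_rate / m = 62.000000
Periods per year m = 1; per-period yield y/m = 0.050000
Number of cashflows N = 2
Cashflows (t years, CF_t, discount factor 1/(1+y/m)^(m*t), PV):
  t = 1.0000: CF_t = 62.000000, DF = 0.952381, PV = 59.047619
  t = 2.0000: CF_t = 1062.000000, DF = 0.907029, PV = 963.265306
Price P = sum_t PV_t = 1022.312925
Macaulay numerator sum_t t * PV_t:
  t * PV_t at t = 1.0000: 59.047619
  t * PV_t at t = 2.0000: 1926.530612
Macaulay duration D = (sum_t t * PV_t) / P = 1985.578231 / 1022.312925 = 1.942241

Answer: Macaulay duration = 1.9422 years


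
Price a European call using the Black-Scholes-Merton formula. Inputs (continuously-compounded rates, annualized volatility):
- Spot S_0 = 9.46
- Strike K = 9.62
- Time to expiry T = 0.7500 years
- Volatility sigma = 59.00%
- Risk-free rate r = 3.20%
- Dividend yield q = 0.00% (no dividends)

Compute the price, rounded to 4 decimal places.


d1 = (ln(S/K) + (r - q + 0.5*sigma^2) * T) / (sigma * sqrt(T)) = 0.26962379
d2 = d1 - sigma * sqrt(T) = -0.24133120
exp(-rT) = 0.97628571; exp(-qT) = 1.00000000
C = S_0 * exp(-qT) * N(d1) - K * exp(-rT) * N(d2)
N(d1) = 0.60627515; N(d2) = 0.40464921
C = 9.4600 * 1.00000000 * 0.60627515 - 9.6200 * 0.97628571 * 0.40464921 = 1.9350

Answer: Price = 1.9350


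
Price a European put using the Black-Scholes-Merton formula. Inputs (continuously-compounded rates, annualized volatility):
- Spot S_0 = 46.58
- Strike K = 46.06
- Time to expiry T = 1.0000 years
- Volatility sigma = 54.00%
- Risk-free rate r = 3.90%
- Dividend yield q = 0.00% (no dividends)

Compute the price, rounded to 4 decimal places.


d1 = (ln(S/K) + (r - q + 0.5*sigma^2) * T) / (sigma * sqrt(T)) = 0.36301180
d2 = d1 - sigma * sqrt(T) = -0.17698820
exp(-rT) = 0.96175071; exp(-qT) = 1.00000000
P = K * exp(-rT) * N(-d2) - S_0 * exp(-qT) * N(-d1)
N(-d1) = 0.35829804; N(-d2) = 0.57024117
P = 46.0600 * 0.96175071 * 0.57024117 - 46.5800 * 1.00000000 * 0.35829804 = 8.5712

Answer: Price = 8.5712


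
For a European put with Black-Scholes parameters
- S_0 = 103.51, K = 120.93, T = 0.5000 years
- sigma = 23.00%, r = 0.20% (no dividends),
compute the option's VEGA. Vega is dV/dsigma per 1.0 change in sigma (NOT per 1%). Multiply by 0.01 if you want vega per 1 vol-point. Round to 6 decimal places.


d1 = -0.8689336368; d2 = -1.0315681964
phi(d1) = 0.2734978917; exp(-qT) = 1.0000000000; exp(-rT) = 0.9990004998
Vega = S * exp(-qT) * phi(d1) * sqrt(T) = 103.5100 * 1.0000000000 * 0.2734978917 * 0.7071067812 = 20.018028

Answer: Vega = 20.018028


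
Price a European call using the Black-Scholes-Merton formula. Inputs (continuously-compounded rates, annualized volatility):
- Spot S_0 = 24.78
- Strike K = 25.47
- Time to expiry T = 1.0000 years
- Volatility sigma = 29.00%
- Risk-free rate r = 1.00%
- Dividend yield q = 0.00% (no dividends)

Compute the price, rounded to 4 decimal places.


d1 = (ln(S/K) + (r - q + 0.5*sigma^2) * T) / (sigma * sqrt(T)) = 0.08477789
d2 = d1 - sigma * sqrt(T) = -0.20522211
exp(-rT) = 0.99004983; exp(-qT) = 1.00000000
C = S_0 * exp(-qT) * N(d1) - K * exp(-rT) * N(d2)
N(d1) = 0.53378101; N(d2) = 0.41869930
C = 24.7800 * 1.00000000 * 0.53378101 - 25.4700 * 0.99004983 * 0.41869930 = 2.6689

Answer: Price = 2.6689


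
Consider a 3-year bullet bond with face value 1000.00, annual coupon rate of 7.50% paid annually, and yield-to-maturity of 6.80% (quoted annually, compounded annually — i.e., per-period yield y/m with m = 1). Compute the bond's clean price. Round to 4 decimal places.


Coupon per period c = face * coupon_rate / m = 75.000000
Periods per year m = 1; per-period yield y/m = 0.068000
Number of cashflows N = 3
Cashflows (t years, CF_t, discount factor 1/(1+y/m)^(m*t), PV):
  t = 1.0000: CF_t = 75.000000, DF = 0.936330, PV = 70.224719
  t = 2.0000: CF_t = 75.000000, DF = 0.876713, PV = 65.753482
  t = 3.0000: CF_t = 1075.000000, DF = 0.820892, PV = 882.459344
Price P = sum_t PV_t = 1018.437546

Answer: Price = 1018.4375


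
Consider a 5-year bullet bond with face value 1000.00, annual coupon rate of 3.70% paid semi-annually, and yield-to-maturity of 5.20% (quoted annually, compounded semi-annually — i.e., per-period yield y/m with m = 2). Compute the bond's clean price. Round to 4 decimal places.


Answer: Price = 934.6974

Derivation:
Coupon per period c = face * coupon_rate / m = 18.500000
Periods per year m = 2; per-period yield y/m = 0.026000
Number of cashflows N = 10
Cashflows (t years, CF_t, discount factor 1/(1+y/m)^(m*t), PV):
  t = 0.5000: CF_t = 18.500000, DF = 0.974659, PV = 18.031189
  t = 1.0000: CF_t = 18.500000, DF = 0.949960, PV = 17.574258
  t = 1.5000: CF_t = 18.500000, DF = 0.925887, PV = 17.128907
  t = 2.0000: CF_t = 18.500000, DF = 0.902424, PV = 16.694841
  t = 2.5000: CF_t = 18.500000, DF = 0.879555, PV = 16.271775
  t = 3.0000: CF_t = 18.500000, DF = 0.857266, PV = 15.859430
  t = 3.5000: CF_t = 18.500000, DF = 0.835542, PV = 15.457534
  t = 4.0000: CF_t = 18.500000, DF = 0.814369, PV = 15.065822
  t = 4.5000: CF_t = 18.500000, DF = 0.793732, PV = 14.684037
  t = 5.0000: CF_t = 1018.500000, DF = 0.773618, PV = 787.929618
Price P = sum_t PV_t = 934.697411


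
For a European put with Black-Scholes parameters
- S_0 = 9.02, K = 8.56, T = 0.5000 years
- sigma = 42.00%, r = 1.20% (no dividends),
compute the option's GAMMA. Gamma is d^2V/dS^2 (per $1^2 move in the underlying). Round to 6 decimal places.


d1 = 0.3449473755; d2 = 0.0479625274
phi(d1) = 0.3758997178; exp(-qT) = 1.0000000000; exp(-rT) = 0.9940179641
Gamma = exp(-qT) * phi(d1) / (S * sigma * sqrt(T)) = 1.0000000000 * 0.3758997178 / (9.0200 * 0.4200 * 0.7071067812) = 0.140324

Answer: Gamma = 0.140324


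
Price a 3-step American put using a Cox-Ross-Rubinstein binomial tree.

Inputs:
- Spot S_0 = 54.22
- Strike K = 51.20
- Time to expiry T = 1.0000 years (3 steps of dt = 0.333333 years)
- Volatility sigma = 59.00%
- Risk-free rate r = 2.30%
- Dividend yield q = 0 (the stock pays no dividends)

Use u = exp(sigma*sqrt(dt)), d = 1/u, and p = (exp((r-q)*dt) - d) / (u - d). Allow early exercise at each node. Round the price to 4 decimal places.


Answer: Price = V(0,0) = 11.1540

Derivation:
dt = T/N = 0.333333
u = exp(sigma*sqrt(dt)) = 1.405842; d = 1/u = 0.711317
p = (exp((r-q)*dt) - d) / (u - d) = 0.426736
Discount per step: exp(-r*dt) = 0.992363
Stock lattice S(k, i) with i counting down-moves:
  k=0: S(0,0) = 54.2200
  k=1: S(1,0) = 76.2248; S(1,1) = 38.5676
  k=2: S(2,0) = 107.1600; S(2,1) = 54.2200; S(2,2) = 27.4338
  k=3: S(3,0) = 150.6501; S(3,1) = 76.2248; S(3,2) = 38.5676; S(3,3) = 19.5142
Terminal payoffs V(N, i) = max(K - S_T, 0):
  V(3,0) = 0.000000; V(3,1) = 0.000000; V(3,2) = 12.632375; V(3,3) = 31.685850
Backward induction: V(k, i) = exp(-r*dt) * [p * V(k+1, i) + (1-p) * V(k+1, i+1)]; then take max(V_cont, immediate exercise) for American.
  V(2,0) = exp(-r*dt) * [p*0.000000 + (1-p)*0.000000] = 0.000000; exercise = 0.000000; V(2,0) = max -> 0.000000
  V(2,1) = exp(-r*dt) * [p*0.000000 + (1-p)*12.632375] = 7.186379; exercise = 0.000000; V(2,1) = max -> 7.186379
  V(2,2) = exp(-r*dt) * [p*12.632375 + (1-p)*31.685850] = 23.375148; exercise = 23.766181; V(2,2) = max -> 23.766181
  V(1,0) = exp(-r*dt) * [p*0.000000 + (1-p)*7.186379] = 4.088229; exercise = 0.000000; V(1,0) = max -> 4.088229
  V(1,1) = exp(-r*dt) * [p*7.186379 + (1-p)*23.766181] = 16.563508; exercise = 12.632375; V(1,1) = max -> 16.563508
  V(0,0) = exp(-r*dt) * [p*4.088229 + (1-p)*16.563508] = 11.154015; exercise = 0.000000; V(0,0) = max -> 11.154015


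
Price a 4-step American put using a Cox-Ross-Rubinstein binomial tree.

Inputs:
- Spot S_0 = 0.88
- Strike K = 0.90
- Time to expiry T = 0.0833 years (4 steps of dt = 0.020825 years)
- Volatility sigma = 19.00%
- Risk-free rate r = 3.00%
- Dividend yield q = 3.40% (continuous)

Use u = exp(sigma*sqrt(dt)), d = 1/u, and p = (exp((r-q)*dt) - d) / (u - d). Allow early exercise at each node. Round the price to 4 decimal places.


dt = T/N = 0.020825
u = exp(sigma*sqrt(dt)) = 1.027798; d = 1/u = 0.972954
p = (exp((r-q)*dt) - d) / (u - d) = 0.491627
Discount per step: exp(-r*dt) = 0.999375
Stock lattice S(k, i) with i counting down-moves:
  k=0: S(0,0) = 0.8800
  k=1: S(1,0) = 0.9045; S(1,1) = 0.8562
  k=2: S(2,0) = 0.9296; S(2,1) = 0.8800; S(2,2) = 0.8330
  k=3: S(3,0) = 0.9554; S(3,1) = 0.9045; S(3,2) = 0.8562; S(3,3) = 0.8105
  k=4: S(4,0) = 0.9820; S(4,1) = 0.9296; S(4,2) = 0.8800; S(4,3) = 0.8330; S(4,4) = 0.7886
Terminal payoffs V(N, i) = max(K - S_T, 0):
  V(4,0) = 0.000000; V(4,1) = 0.000000; V(4,2) = 0.020000; V(4,3) = 0.066958; V(4,4) = 0.111409
Backward induction: V(k, i) = exp(-r*dt) * [p * V(k+1, i) + (1-p) * V(k+1, i+1)]; then take max(V_cont, immediate exercise) for American.
  V(3,0) = exp(-r*dt) * [p*0.000000 + (1-p)*0.000000] = 0.000000; exercise = 0.000000; V(3,0) = max -> 0.000000
  V(3,1) = exp(-r*dt) * [p*0.000000 + (1-p)*0.020000] = 0.010161; exercise = 0.000000; V(3,1) = max -> 0.010161
  V(3,2) = exp(-r*dt) * [p*0.020000 + (1-p)*0.066958] = 0.043845; exercise = 0.043801; V(3,2) = max -> 0.043845
  V(3,3) = exp(-r*dt) * [p*0.066958 + (1-p)*0.111409] = 0.089500; exercise = 0.089488; V(3,3) = max -> 0.089500
  V(2,0) = exp(-r*dt) * [p*0.000000 + (1-p)*0.010161] = 0.005162; exercise = 0.000000; V(2,0) = max -> 0.005162
  V(2,1) = exp(-r*dt) * [p*0.010161 + (1-p)*0.043845] = 0.027268; exercise = 0.020000; V(2,1) = max -> 0.027268
  V(2,2) = exp(-r*dt) * [p*0.043845 + (1-p)*0.089500] = 0.067013; exercise = 0.066958; V(2,2) = max -> 0.067013
  V(1,0) = exp(-r*dt) * [p*0.005162 + (1-p)*0.027268] = 0.016390; exercise = 0.000000; V(1,0) = max -> 0.016390
  V(1,1) = exp(-r*dt) * [p*0.027268 + (1-p)*0.067013] = 0.047443; exercise = 0.043801; V(1,1) = max -> 0.047443
  V(0,0) = exp(-r*dt) * [p*0.016390 + (1-p)*0.047443] = 0.032157; exercise = 0.020000; V(0,0) = max -> 0.032157

Answer: Price = V(0,0) = 0.0322


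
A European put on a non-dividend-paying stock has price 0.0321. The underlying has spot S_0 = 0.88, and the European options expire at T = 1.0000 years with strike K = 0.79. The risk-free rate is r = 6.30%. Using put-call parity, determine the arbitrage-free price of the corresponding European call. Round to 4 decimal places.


Put-call parity: C - P = S_0 * exp(-qT) - K * exp(-rT).
S_0 * exp(-qT) = 0.8800 * 1.00000000 = 0.88000000
K * exp(-rT) = 0.7900 * 0.93894347 = 0.74176534
C = P + S*exp(-qT) - K*exp(-rT)
C = 0.0321 + 0.88000000 - 0.74176534 = 0.1703

Answer: Call price = 0.1703


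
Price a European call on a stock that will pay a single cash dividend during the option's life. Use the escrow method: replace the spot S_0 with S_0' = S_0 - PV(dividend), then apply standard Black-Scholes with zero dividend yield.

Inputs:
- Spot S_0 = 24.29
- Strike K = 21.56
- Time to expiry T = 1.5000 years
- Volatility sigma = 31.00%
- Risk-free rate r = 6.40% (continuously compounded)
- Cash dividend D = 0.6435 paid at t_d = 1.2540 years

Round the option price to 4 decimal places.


PV(D) = D * exp(-r * t_d) = 0.6435 * 0.92288006 = 0.59387332
S_0' = S_0 - PV(D) = 24.2900 - 0.59387332 = 23.69612668
d1 = (ln(S_0'/K) + (r + sigma^2/2)*T) / (sigma*sqrt(T)) = 0.69151165
d2 = d1 - sigma*sqrt(T) = 0.31184074
exp(-rT) = 0.90846402
N(d1) = 0.75537797; N(d2) = 0.62241922
C = S_0' * N(d1) - K * exp(-rT) * N(d2) = 23.69612668 * 0.75537797 - 21.5600 * 0.90846402 * 0.62241922 = 5.7085

Answer: Price = 5.7085


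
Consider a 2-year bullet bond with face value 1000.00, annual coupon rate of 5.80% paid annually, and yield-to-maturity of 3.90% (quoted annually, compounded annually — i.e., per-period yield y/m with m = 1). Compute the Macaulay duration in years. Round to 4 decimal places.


Coupon per period c = face * coupon_rate / m = 58.000000
Periods per year m = 1; per-period yield y/m = 0.039000
Number of cashflows N = 2
Cashflows (t years, CF_t, discount factor 1/(1+y/m)^(m*t), PV):
  t = 1.0000: CF_t = 58.000000, DF = 0.962464, PV = 55.822907
  t = 2.0000: CF_t = 1058.000000, DF = 0.926337, PV = 980.064306
Price P = sum_t PV_t = 1035.887213
Macaulay numerator sum_t t * PV_t:
  t * PV_t at t = 1.0000: 55.822907
  t * PV_t at t = 2.0000: 1960.128613
Macaulay duration D = (sum_t t * PV_t) / P = 2015.951519 / 1035.887213 = 1.946111

Answer: Macaulay duration = 1.9461 years


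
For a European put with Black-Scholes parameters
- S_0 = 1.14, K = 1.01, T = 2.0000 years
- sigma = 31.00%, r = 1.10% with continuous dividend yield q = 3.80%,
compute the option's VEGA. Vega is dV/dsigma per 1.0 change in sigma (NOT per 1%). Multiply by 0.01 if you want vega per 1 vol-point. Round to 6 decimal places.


Answer: Vega = 0.556212

Derivation:
d1 = 0.3722071676; d2 = -0.0661990368
phi(d1) = 0.3722432945; exp(-qT) = 0.9268162066; exp(-rT) = 0.9782402351
Vega = S * exp(-qT) * phi(d1) * sqrt(T) = 1.1400 * 0.9268162066 * 0.3722432945 * 1.4142135624 = 0.556212


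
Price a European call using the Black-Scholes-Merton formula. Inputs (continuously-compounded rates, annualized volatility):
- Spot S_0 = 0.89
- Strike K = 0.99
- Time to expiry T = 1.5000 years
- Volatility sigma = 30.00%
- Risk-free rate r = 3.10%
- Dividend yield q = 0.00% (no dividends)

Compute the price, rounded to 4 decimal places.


Answer: Price = 0.1080

Derivation:
d1 = (ln(S/K) + (r - q + 0.5*sigma^2) * T) / (sigma * sqrt(T)) = 0.02045738
d2 = d1 - sigma * sqrt(T) = -0.34696609
exp(-rT) = 0.95456456; exp(-qT) = 1.00000000
C = S_0 * exp(-qT) * N(d1) - K * exp(-rT) * N(d2)
N(d1) = 0.50816074; N(d2) = 0.36430840
C = 0.8900 * 1.00000000 * 0.50816074 - 0.9900 * 0.95456456 * 0.36430840 = 0.1080


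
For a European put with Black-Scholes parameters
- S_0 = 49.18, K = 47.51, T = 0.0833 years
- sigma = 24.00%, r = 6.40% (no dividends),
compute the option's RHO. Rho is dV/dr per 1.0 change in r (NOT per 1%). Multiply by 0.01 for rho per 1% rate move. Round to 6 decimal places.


d1 = 0.6103389022; d2 = 0.5410707277
phi(d1) = 0.3311461961; exp(-qT) = 1.0000000000; exp(-rT) = 0.9946829856
N(-d2) = 0.2942294168
Rho = -K*T*exp(-rT)*N(-d2) = -47.5100 * 0.0833 * 0.9946829856 * 0.2942294168 = -1.158246

Answer: Rho = -1.158246


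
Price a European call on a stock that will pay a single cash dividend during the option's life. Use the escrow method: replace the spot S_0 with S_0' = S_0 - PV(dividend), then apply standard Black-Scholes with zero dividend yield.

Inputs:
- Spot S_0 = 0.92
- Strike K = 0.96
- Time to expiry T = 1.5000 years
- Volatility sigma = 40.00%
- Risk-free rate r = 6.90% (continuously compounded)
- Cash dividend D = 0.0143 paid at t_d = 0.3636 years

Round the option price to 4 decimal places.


PV(D) = D * exp(-r * t_d) = 0.0143 * 0.97522370 = 0.01394570
S_0' = S_0 - PV(D) = 0.9200 - 0.01394570 = 0.90605430
d1 = (ln(S_0'/K) + (r + sigma^2/2)*T) / (sigma*sqrt(T)) = 0.33816421
d2 = d1 - sigma*sqrt(T) = -0.15173373
exp(-rT) = 0.90167602
N(d1) = 0.63238028; N(d2) = 0.43969847
C = S_0' * N(d1) - K * exp(-rT) * N(d2) = 0.90605430 * 0.63238028 - 0.9600 * 0.90167602 * 0.43969847 = 0.1924

Answer: Price = 0.1924


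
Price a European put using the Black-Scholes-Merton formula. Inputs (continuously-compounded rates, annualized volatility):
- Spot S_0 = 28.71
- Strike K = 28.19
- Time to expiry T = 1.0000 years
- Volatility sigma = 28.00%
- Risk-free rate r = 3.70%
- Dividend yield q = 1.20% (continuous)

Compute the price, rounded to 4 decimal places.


d1 = (ln(S/K) + (r - q + 0.5*sigma^2) * T) / (sigma * sqrt(T)) = 0.29456496
d2 = d1 - sigma * sqrt(T) = 0.01456496
exp(-rT) = 0.96367614; exp(-qT) = 0.98807171
P = K * exp(-rT) * N(-d2) - S_0 * exp(-qT) * N(-d1)
N(-d1) = 0.38416312; N(-d2) = 0.49418963
P = 28.1900 * 0.96367614 * 0.49418963 - 28.7100 * 0.98807171 * 0.38416312 = 2.5274

Answer: Price = 2.5274


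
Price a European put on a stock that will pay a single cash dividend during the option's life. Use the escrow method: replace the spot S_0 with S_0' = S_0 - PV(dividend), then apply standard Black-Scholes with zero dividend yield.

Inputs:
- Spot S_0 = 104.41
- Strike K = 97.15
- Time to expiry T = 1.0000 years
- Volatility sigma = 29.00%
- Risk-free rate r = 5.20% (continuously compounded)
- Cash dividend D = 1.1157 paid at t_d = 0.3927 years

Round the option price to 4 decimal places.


Answer: Price = 6.5733

Derivation:
PV(D) = D * exp(-r * t_d) = 1.1157 * 0.97978668 = 1.09314800
S_0' = S_0 - PV(D) = 104.4100 - 1.09314800 = 103.31685200
d1 = (ln(S_0'/K) + (r + sigma^2/2)*T) / (sigma*sqrt(T)) = 0.53653215
d2 = d1 - sigma*sqrt(T) = 0.24653215
exp(-rT) = 0.94932887
N(-d1) = 0.29579541; N(-d2) = 0.40263516
P = K * exp(-rT) * N(-d2) - S_0' * N(-d1) = 97.1500 * 0.94932887 * 0.40263516 - 103.31685200 * 0.29579541 = 6.5733


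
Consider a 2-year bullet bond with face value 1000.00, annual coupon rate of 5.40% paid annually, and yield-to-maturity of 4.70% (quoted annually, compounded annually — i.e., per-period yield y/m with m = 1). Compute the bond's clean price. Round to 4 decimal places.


Answer: Price = 1013.0714

Derivation:
Coupon per period c = face * coupon_rate / m = 54.000000
Periods per year m = 1; per-period yield y/m = 0.047000
Number of cashflows N = 2
Cashflows (t years, CF_t, discount factor 1/(1+y/m)^(m*t), PV):
  t = 1.0000: CF_t = 54.000000, DF = 0.955110, PV = 51.575931
  t = 2.0000: CF_t = 1054.000000, DF = 0.912235, PV = 961.495481
Price P = sum_t PV_t = 1013.071412


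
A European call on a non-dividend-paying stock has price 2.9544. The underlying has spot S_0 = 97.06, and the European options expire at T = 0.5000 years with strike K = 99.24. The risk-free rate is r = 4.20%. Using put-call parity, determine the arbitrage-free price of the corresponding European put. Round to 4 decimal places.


Answer: Put price = 3.0721

Derivation:
Put-call parity: C - P = S_0 * exp(-qT) - K * exp(-rT).
S_0 * exp(-qT) = 97.0600 * 1.00000000 = 97.06000000
K * exp(-rT) = 99.2400 * 0.97921896 = 97.17769004
P = C - S*exp(-qT) + K*exp(-rT)
P = 2.9544 - 97.06000000 + 97.17769004 = 3.0721


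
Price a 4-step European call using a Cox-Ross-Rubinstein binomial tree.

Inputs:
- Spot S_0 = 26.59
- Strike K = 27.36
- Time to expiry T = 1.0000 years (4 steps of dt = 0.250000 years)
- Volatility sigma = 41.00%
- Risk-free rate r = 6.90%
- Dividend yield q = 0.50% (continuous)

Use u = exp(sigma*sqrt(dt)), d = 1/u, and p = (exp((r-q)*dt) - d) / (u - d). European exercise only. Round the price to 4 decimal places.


Answer: Price = V(0,0) = 4.5698

Derivation:
dt = T/N = 0.250000
u = exp(sigma*sqrt(dt)) = 1.227525; d = 1/u = 0.814647
p = (exp((r-q)*dt) - d) / (u - d) = 0.487993
Discount per step: exp(-r*dt) = 0.982898
Stock lattice S(k, i) with i counting down-moves:
  k=0: S(0,0) = 26.5900
  k=1: S(1,0) = 32.6399; S(1,1) = 21.6615
  k=2: S(2,0) = 40.0663; S(2,1) = 26.5900; S(2,2) = 17.6465
  k=3: S(3,0) = 49.1824; S(3,1) = 32.6399; S(3,2) = 21.6615; S(3,3) = 14.3756
  k=4: S(4,0) = 60.3726; S(4,1) = 40.0663; S(4,2) = 26.5900; S(4,3) = 17.6465; S(4,4) = 11.7111
Terminal payoffs V(N, i) = max(S_T - K, 0):
  V(4,0) = 33.012591; V(4,1) = 12.706285; V(4,2) = 0.000000; V(4,3) = 0.000000; V(4,4) = 0.000000
Backward induction: V(k, i) = exp(-r*dt) * [p * V(k+1, i) + (1-p) * V(k+1, i+1)].
  V(3,0) = exp(-r*dt) * [p*33.012591 + (1-p)*12.706285] = 22.228842
  V(3,1) = exp(-r*dt) * [p*12.706285 + (1-p)*0.000000] = 6.094533
  V(3,2) = exp(-r*dt) * [p*0.000000 + (1-p)*0.000000] = 0.000000
  V(3,3) = exp(-r*dt) * [p*0.000000 + (1-p)*0.000000] = 0.000000
  V(2,0) = exp(-r*dt) * [p*22.228842 + (1-p)*6.094533] = 13.729079
  V(2,1) = exp(-r*dt) * [p*6.094533 + (1-p)*0.000000] = 2.923225
  V(2,2) = exp(-r*dt) * [p*0.000000 + (1-p)*0.000000] = 0.000000
  V(1,0) = exp(-r*dt) * [p*13.729079 + (1-p)*2.923225] = 8.056228
  V(1,1) = exp(-r*dt) * [p*2.923225 + (1-p)*0.000000] = 1.402116
  V(0,0) = exp(-r*dt) * [p*8.056228 + (1-p)*1.402116] = 4.569763
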